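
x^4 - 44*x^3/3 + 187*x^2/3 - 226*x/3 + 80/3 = (x - 8)*(x - 5)*(x - 1)*(x - 2/3)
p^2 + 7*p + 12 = (p + 3)*(p + 4)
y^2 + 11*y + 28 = (y + 4)*(y + 7)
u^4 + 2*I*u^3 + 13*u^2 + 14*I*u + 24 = (u - 3*I)*(u - I)*(u + 2*I)*(u + 4*I)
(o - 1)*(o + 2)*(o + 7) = o^3 + 8*o^2 + 5*o - 14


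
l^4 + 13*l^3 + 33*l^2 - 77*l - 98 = (l - 2)*(l + 1)*(l + 7)^2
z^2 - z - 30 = (z - 6)*(z + 5)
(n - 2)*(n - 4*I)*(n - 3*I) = n^3 - 2*n^2 - 7*I*n^2 - 12*n + 14*I*n + 24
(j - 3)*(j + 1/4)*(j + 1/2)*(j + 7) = j^4 + 19*j^3/4 - 143*j^2/8 - 61*j/4 - 21/8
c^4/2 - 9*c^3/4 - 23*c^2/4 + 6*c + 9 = (c/2 + 1)*(c - 6)*(c - 3/2)*(c + 1)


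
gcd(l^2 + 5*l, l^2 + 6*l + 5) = l + 5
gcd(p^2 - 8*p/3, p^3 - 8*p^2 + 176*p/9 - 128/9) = p - 8/3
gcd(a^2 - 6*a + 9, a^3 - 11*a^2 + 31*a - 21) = a - 3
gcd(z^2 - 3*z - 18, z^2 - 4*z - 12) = z - 6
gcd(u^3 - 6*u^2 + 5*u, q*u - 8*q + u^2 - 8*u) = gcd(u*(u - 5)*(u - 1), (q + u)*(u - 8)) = 1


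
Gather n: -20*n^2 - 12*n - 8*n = -20*n^2 - 20*n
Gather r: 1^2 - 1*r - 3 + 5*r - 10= 4*r - 12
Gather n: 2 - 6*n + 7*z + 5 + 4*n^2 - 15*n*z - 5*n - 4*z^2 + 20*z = 4*n^2 + n*(-15*z - 11) - 4*z^2 + 27*z + 7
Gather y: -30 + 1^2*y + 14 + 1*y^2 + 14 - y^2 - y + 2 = 0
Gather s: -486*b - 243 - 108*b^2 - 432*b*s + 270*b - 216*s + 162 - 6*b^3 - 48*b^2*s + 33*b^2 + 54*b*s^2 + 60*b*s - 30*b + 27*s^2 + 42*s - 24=-6*b^3 - 75*b^2 - 246*b + s^2*(54*b + 27) + s*(-48*b^2 - 372*b - 174) - 105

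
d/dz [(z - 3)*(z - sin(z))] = z + (3 - z)*(cos(z) - 1) - sin(z)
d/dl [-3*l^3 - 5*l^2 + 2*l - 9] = -9*l^2 - 10*l + 2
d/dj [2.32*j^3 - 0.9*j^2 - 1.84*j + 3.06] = 6.96*j^2 - 1.8*j - 1.84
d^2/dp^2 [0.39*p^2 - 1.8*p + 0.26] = 0.780000000000000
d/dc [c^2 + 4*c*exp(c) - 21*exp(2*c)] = 4*c*exp(c) + 2*c - 42*exp(2*c) + 4*exp(c)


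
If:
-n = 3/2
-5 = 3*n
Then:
No Solution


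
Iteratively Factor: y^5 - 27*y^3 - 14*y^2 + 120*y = (y - 2)*(y^4 + 2*y^3 - 23*y^2 - 60*y) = (y - 5)*(y - 2)*(y^3 + 7*y^2 + 12*y) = y*(y - 5)*(y - 2)*(y^2 + 7*y + 12) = y*(y - 5)*(y - 2)*(y + 3)*(y + 4)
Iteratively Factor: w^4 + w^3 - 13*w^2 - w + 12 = (w - 3)*(w^3 + 4*w^2 - w - 4) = (w - 3)*(w + 1)*(w^2 + 3*w - 4) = (w - 3)*(w - 1)*(w + 1)*(w + 4)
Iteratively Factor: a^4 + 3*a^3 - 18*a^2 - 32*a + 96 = (a - 3)*(a^3 + 6*a^2 - 32) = (a - 3)*(a + 4)*(a^2 + 2*a - 8) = (a - 3)*(a - 2)*(a + 4)*(a + 4)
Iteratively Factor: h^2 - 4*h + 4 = (h - 2)*(h - 2)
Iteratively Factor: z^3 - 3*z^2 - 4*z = (z)*(z^2 - 3*z - 4) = z*(z + 1)*(z - 4)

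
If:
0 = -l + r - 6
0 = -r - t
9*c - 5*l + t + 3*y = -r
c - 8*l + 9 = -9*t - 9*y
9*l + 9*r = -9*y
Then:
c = -459/304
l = -873/304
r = 951/304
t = -951/304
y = -39/152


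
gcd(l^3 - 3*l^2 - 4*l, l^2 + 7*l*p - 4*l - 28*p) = l - 4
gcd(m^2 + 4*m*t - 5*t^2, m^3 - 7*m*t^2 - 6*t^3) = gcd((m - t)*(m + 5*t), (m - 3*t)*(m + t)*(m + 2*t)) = 1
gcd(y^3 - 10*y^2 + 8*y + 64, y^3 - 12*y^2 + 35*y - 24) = y - 8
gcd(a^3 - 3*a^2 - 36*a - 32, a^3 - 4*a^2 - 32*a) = a^2 - 4*a - 32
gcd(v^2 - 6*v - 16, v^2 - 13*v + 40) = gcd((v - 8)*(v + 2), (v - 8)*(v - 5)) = v - 8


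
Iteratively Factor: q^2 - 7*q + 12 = (q - 4)*(q - 3)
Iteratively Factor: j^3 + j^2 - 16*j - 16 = (j + 4)*(j^2 - 3*j - 4) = (j - 4)*(j + 4)*(j + 1)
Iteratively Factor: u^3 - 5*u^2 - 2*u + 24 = (u + 2)*(u^2 - 7*u + 12) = (u - 3)*(u + 2)*(u - 4)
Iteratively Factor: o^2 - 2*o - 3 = (o - 3)*(o + 1)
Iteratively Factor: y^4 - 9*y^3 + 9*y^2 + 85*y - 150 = (y + 3)*(y^3 - 12*y^2 + 45*y - 50) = (y - 5)*(y + 3)*(y^2 - 7*y + 10) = (y - 5)*(y - 2)*(y + 3)*(y - 5)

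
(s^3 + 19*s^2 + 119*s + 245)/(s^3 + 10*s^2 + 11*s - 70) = (s + 7)/(s - 2)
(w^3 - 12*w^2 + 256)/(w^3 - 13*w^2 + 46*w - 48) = (w^2 - 4*w - 32)/(w^2 - 5*w + 6)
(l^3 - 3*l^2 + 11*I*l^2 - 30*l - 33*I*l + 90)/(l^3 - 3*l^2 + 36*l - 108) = (l + 5*I)/(l - 6*I)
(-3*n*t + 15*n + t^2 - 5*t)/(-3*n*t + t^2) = (t - 5)/t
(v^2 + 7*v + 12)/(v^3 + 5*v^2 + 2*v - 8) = (v + 3)/(v^2 + v - 2)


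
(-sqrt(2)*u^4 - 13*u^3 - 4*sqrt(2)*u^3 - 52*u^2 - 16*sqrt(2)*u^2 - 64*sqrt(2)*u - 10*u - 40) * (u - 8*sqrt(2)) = -sqrt(2)*u^5 - 4*sqrt(2)*u^4 + 3*u^4 + 12*u^3 + 88*sqrt(2)*u^3 + 246*u^2 + 352*sqrt(2)*u^2 + 80*sqrt(2)*u + 984*u + 320*sqrt(2)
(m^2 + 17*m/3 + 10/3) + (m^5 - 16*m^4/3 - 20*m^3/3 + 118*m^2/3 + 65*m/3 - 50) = m^5 - 16*m^4/3 - 20*m^3/3 + 121*m^2/3 + 82*m/3 - 140/3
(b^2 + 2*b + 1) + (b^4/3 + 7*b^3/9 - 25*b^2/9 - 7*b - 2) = b^4/3 + 7*b^3/9 - 16*b^2/9 - 5*b - 1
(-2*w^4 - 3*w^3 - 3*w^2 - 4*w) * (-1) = 2*w^4 + 3*w^3 + 3*w^2 + 4*w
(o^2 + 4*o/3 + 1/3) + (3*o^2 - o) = 4*o^2 + o/3 + 1/3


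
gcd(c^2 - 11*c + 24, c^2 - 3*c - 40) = c - 8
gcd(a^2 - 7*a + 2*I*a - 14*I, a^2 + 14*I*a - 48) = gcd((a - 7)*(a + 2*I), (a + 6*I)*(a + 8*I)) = 1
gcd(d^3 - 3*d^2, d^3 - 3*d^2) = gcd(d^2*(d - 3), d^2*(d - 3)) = d^3 - 3*d^2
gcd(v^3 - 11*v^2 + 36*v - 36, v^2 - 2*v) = v - 2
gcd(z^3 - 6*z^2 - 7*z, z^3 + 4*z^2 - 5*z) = z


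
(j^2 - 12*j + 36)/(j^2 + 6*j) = (j^2 - 12*j + 36)/(j*(j + 6))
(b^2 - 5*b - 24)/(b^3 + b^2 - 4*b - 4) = (b^2 - 5*b - 24)/(b^3 + b^2 - 4*b - 4)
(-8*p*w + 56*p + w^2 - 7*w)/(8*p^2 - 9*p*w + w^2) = (7 - w)/(p - w)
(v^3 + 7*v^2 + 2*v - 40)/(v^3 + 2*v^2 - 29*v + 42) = (v^2 + 9*v + 20)/(v^2 + 4*v - 21)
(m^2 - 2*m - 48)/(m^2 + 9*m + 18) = (m - 8)/(m + 3)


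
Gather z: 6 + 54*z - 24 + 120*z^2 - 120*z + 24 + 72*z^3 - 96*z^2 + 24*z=72*z^3 + 24*z^2 - 42*z + 6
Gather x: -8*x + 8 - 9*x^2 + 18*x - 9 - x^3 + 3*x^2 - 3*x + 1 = -x^3 - 6*x^2 + 7*x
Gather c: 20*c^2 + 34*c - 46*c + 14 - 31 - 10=20*c^2 - 12*c - 27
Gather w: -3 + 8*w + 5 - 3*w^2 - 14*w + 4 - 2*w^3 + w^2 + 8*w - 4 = -2*w^3 - 2*w^2 + 2*w + 2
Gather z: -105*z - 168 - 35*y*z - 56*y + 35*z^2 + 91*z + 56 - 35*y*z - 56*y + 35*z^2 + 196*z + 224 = -112*y + 70*z^2 + z*(182 - 70*y) + 112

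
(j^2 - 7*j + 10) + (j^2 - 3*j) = 2*j^2 - 10*j + 10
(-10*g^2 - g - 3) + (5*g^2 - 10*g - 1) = -5*g^2 - 11*g - 4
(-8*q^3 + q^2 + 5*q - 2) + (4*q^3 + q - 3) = -4*q^3 + q^2 + 6*q - 5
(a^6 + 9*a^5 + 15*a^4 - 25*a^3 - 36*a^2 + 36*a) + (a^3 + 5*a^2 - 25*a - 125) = a^6 + 9*a^5 + 15*a^4 - 24*a^3 - 31*a^2 + 11*a - 125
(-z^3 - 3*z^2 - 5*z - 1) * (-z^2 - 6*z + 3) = z^5 + 9*z^4 + 20*z^3 + 22*z^2 - 9*z - 3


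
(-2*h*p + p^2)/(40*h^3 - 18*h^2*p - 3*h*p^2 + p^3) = p/(-20*h^2 - h*p + p^2)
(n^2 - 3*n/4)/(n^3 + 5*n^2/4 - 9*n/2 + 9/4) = n/(n^2 + 2*n - 3)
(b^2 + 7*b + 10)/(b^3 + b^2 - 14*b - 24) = (b + 5)/(b^2 - b - 12)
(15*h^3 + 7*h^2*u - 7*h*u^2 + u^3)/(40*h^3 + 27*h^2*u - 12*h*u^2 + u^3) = (-3*h + u)/(-8*h + u)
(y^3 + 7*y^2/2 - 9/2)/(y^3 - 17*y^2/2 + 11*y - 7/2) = (2*y^2 + 9*y + 9)/(2*y^2 - 15*y + 7)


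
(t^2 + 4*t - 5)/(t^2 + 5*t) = (t - 1)/t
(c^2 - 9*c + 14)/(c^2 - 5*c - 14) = (c - 2)/(c + 2)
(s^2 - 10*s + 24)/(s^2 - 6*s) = (s - 4)/s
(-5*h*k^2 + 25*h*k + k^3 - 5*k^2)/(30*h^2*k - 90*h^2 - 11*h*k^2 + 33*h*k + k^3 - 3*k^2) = k*(5 - k)/(6*h*k - 18*h - k^2 + 3*k)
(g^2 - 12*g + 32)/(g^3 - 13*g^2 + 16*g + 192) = (g - 4)/(g^2 - 5*g - 24)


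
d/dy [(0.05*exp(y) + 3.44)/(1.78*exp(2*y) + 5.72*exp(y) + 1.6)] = (-(0.05*exp(y) + 3.44)*(3.56*exp(y) + 5.72) + 0.089*exp(2*y) + 0.286*exp(y) + 0.08)*exp(y)/(1.78*exp(2*y) + 5.72*exp(y) + 1.6)^2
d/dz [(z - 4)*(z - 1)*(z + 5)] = 3*z^2 - 21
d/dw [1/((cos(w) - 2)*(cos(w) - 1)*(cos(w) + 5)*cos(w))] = (-23*cos(w) + 3*cos(2*w) + cos(3*w) + 13)*sin(w)/((cos(w) - 2)^2*(cos(w) - 1)^2*(cos(w) + 5)^2*cos(w)^2)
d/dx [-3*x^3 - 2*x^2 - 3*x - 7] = -9*x^2 - 4*x - 3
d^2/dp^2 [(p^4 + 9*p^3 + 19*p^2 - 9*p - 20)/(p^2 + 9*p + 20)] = 2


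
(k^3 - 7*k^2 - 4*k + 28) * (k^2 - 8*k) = k^5 - 15*k^4 + 52*k^3 + 60*k^2 - 224*k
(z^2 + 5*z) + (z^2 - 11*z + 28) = 2*z^2 - 6*z + 28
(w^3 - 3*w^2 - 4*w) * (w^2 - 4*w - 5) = w^5 - 7*w^4 + 3*w^3 + 31*w^2 + 20*w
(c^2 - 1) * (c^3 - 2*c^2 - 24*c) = c^5 - 2*c^4 - 25*c^3 + 2*c^2 + 24*c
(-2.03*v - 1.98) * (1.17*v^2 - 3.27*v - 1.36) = -2.3751*v^3 + 4.3215*v^2 + 9.2354*v + 2.6928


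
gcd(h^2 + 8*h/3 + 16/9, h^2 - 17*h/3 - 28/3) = h + 4/3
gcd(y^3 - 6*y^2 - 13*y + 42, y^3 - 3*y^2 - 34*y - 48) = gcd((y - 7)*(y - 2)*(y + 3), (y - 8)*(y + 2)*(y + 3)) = y + 3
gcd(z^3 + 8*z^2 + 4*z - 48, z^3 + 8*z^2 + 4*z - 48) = z^3 + 8*z^2 + 4*z - 48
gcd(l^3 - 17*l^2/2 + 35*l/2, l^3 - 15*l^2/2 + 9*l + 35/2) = l^2 - 17*l/2 + 35/2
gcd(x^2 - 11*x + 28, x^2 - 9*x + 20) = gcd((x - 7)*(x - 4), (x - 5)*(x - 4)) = x - 4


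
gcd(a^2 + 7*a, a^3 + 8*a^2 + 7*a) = a^2 + 7*a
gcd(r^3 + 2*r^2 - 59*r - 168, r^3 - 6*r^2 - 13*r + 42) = r + 3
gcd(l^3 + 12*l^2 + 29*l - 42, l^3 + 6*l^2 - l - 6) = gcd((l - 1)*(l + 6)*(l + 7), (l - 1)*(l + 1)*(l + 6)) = l^2 + 5*l - 6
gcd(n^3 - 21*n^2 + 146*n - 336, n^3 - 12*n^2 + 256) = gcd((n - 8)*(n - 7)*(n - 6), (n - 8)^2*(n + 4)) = n - 8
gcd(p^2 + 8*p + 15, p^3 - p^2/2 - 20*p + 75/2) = p + 5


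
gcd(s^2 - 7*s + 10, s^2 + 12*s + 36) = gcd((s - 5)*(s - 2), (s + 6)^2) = 1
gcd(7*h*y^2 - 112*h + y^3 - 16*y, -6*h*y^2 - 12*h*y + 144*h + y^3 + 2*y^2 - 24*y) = y - 4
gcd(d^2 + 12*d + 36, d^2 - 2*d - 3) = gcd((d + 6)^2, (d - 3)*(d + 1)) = 1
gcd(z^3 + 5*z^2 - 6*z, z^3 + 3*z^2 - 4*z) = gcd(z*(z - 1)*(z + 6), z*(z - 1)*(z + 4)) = z^2 - z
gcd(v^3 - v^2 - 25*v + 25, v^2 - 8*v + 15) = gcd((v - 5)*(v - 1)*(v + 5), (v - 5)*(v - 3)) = v - 5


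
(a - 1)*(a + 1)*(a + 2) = a^3 + 2*a^2 - a - 2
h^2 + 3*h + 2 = (h + 1)*(h + 2)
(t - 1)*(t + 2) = t^2 + t - 2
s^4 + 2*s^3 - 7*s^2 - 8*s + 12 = (s - 2)*(s - 1)*(s + 2)*(s + 3)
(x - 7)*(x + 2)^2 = x^3 - 3*x^2 - 24*x - 28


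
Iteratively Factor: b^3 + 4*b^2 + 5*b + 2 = (b + 1)*(b^2 + 3*b + 2) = (b + 1)*(b + 2)*(b + 1)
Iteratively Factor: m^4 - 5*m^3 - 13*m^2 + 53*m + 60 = (m + 1)*(m^3 - 6*m^2 - 7*m + 60) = (m + 1)*(m + 3)*(m^2 - 9*m + 20) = (m - 5)*(m + 1)*(m + 3)*(m - 4)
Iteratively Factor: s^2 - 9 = (s + 3)*(s - 3)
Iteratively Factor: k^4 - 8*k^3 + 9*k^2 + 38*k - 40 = (k + 2)*(k^3 - 10*k^2 + 29*k - 20) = (k - 1)*(k + 2)*(k^2 - 9*k + 20) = (k - 4)*(k - 1)*(k + 2)*(k - 5)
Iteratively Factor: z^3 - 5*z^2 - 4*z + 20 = (z + 2)*(z^2 - 7*z + 10) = (z - 5)*(z + 2)*(z - 2)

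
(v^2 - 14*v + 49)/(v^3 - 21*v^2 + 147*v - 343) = 1/(v - 7)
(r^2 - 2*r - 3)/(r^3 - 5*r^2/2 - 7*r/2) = 2*(r - 3)/(r*(2*r - 7))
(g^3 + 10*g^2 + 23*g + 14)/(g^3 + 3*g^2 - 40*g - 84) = (g + 1)/(g - 6)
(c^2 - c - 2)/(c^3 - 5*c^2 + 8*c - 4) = (c + 1)/(c^2 - 3*c + 2)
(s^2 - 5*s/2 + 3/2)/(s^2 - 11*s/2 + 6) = (s - 1)/(s - 4)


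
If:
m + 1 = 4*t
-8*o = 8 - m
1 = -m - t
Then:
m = -1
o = -9/8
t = 0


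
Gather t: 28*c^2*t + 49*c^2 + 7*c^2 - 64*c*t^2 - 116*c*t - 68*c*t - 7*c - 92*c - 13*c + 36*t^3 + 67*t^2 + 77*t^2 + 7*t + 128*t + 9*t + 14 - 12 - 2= 56*c^2 - 112*c + 36*t^3 + t^2*(144 - 64*c) + t*(28*c^2 - 184*c + 144)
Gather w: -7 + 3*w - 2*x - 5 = 3*w - 2*x - 12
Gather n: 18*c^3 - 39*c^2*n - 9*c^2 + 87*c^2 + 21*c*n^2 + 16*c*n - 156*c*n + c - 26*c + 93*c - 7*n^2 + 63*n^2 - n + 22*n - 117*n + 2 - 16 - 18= 18*c^3 + 78*c^2 + 68*c + n^2*(21*c + 56) + n*(-39*c^2 - 140*c - 96) - 32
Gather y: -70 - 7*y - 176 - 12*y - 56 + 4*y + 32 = -15*y - 270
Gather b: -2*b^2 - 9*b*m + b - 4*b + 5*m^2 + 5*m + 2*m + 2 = -2*b^2 + b*(-9*m - 3) + 5*m^2 + 7*m + 2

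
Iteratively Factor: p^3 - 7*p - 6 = (p - 3)*(p^2 + 3*p + 2) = (p - 3)*(p + 1)*(p + 2)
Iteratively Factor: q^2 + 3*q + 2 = (q + 2)*(q + 1)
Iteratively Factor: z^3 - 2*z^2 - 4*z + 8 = (z + 2)*(z^2 - 4*z + 4) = (z - 2)*(z + 2)*(z - 2)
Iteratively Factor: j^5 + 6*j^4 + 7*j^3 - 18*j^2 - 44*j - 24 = (j + 1)*(j^4 + 5*j^3 + 2*j^2 - 20*j - 24) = (j + 1)*(j + 3)*(j^3 + 2*j^2 - 4*j - 8) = (j + 1)*(j + 2)*(j + 3)*(j^2 - 4) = (j + 1)*(j + 2)^2*(j + 3)*(j - 2)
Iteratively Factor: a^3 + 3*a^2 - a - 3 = (a - 1)*(a^2 + 4*a + 3) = (a - 1)*(a + 3)*(a + 1)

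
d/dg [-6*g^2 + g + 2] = 1 - 12*g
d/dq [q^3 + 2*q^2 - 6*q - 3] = 3*q^2 + 4*q - 6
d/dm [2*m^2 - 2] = 4*m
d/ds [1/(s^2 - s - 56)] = (1 - 2*s)/(-s^2 + s + 56)^2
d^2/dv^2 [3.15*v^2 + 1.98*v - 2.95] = 6.30000000000000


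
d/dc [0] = 0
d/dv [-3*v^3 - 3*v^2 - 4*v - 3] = -9*v^2 - 6*v - 4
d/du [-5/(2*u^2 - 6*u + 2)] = 5*(2*u - 3)/(2*(u^2 - 3*u + 1)^2)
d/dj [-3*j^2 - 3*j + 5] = -6*j - 3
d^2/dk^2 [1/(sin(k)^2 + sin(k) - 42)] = (-4*sin(k)^4 - 3*sin(k)^3 - 163*sin(k)^2 - 36*sin(k) + 86)/(sin(k)^2 + sin(k) - 42)^3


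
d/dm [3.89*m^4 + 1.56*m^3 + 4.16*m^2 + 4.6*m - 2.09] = 15.56*m^3 + 4.68*m^2 + 8.32*m + 4.6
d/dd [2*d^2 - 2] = 4*d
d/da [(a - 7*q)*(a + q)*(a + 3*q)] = 3*a^2 - 6*a*q - 25*q^2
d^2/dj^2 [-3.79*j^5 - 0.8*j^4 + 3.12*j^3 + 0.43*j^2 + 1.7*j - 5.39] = -75.8*j^3 - 9.6*j^2 + 18.72*j + 0.86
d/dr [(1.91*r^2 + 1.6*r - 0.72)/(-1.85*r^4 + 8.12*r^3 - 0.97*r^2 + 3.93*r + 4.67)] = (7.067*r^5 - 6.6292*r^4 - 31.312*r^3 + 26.5975*r^2 + 16.4426*r + 10.3016)/(3.4225*r^8 - 30.044*r^7 + 69.5234*r^6 - 30.2938*r^5 + 47.4851*r^4 + 68.2166*r^3 + 6.3851*r^2 + 36.7062*r + 21.8089)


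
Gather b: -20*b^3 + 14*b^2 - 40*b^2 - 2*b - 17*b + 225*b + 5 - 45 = -20*b^3 - 26*b^2 + 206*b - 40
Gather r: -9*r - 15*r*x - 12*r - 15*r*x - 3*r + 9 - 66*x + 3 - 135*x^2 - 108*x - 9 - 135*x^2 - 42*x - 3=r*(-30*x - 24) - 270*x^2 - 216*x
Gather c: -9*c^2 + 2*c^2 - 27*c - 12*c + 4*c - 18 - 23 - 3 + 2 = -7*c^2 - 35*c - 42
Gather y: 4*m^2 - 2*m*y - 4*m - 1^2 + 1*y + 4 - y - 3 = 4*m^2 - 2*m*y - 4*m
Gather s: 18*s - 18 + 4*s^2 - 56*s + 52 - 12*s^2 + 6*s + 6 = -8*s^2 - 32*s + 40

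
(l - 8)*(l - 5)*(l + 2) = l^3 - 11*l^2 + 14*l + 80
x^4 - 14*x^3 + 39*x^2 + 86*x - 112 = (x - 8)*(x - 7)*(x - 1)*(x + 2)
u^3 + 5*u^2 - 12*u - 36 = (u - 3)*(u + 2)*(u + 6)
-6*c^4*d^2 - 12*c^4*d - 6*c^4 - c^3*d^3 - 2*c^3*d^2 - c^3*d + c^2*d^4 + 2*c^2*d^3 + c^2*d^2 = (-3*c + d)*(2*c + d)*(c*d + c)^2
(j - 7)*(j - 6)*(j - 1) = j^3 - 14*j^2 + 55*j - 42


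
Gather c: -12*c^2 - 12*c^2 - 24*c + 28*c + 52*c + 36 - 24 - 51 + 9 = -24*c^2 + 56*c - 30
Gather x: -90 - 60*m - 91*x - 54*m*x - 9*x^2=-60*m - 9*x^2 + x*(-54*m - 91) - 90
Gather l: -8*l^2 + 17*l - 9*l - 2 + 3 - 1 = -8*l^2 + 8*l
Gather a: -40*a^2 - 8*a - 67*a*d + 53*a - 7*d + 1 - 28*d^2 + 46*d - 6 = -40*a^2 + a*(45 - 67*d) - 28*d^2 + 39*d - 5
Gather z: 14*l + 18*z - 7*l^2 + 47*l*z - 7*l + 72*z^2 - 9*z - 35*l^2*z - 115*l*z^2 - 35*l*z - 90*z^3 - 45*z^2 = -7*l^2 + 7*l - 90*z^3 + z^2*(27 - 115*l) + z*(-35*l^2 + 12*l + 9)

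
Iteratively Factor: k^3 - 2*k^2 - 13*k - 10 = (k + 2)*(k^2 - 4*k - 5) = (k + 1)*(k + 2)*(k - 5)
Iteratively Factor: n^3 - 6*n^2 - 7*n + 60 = (n - 4)*(n^2 - 2*n - 15) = (n - 5)*(n - 4)*(n + 3)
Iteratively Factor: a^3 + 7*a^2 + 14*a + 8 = (a + 1)*(a^2 + 6*a + 8) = (a + 1)*(a + 4)*(a + 2)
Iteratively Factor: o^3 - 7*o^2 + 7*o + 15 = (o - 3)*(o^2 - 4*o - 5) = (o - 5)*(o - 3)*(o + 1)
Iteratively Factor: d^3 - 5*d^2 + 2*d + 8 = (d - 2)*(d^2 - 3*d - 4) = (d - 2)*(d + 1)*(d - 4)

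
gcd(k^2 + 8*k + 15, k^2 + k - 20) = k + 5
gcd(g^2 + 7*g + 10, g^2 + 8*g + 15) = g + 5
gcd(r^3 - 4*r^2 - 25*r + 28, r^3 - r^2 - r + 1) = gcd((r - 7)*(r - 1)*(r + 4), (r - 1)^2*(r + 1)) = r - 1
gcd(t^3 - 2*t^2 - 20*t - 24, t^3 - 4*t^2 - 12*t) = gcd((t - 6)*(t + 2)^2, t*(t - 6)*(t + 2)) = t^2 - 4*t - 12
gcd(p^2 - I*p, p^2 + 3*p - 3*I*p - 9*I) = 1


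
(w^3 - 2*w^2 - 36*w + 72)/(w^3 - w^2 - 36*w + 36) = (w - 2)/(w - 1)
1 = 1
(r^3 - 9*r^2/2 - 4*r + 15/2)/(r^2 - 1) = (2*r^2 - 7*r - 15)/(2*(r + 1))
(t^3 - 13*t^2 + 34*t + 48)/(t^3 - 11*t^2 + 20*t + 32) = (t - 6)/(t - 4)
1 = 1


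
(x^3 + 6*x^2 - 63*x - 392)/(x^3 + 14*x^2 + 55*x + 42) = (x^2 - x - 56)/(x^2 + 7*x + 6)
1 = 1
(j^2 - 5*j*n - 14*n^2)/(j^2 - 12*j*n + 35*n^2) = (j + 2*n)/(j - 5*n)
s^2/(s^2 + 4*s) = s/(s + 4)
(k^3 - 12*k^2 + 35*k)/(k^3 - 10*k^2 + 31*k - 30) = k*(k - 7)/(k^2 - 5*k + 6)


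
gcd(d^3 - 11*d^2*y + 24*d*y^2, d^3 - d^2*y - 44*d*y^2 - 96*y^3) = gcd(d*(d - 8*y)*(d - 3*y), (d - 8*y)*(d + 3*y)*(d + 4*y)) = -d + 8*y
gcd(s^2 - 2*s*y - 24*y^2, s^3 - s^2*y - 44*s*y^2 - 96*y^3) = s + 4*y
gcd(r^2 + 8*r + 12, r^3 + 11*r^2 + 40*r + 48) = 1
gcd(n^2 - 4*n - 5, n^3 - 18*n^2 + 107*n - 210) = n - 5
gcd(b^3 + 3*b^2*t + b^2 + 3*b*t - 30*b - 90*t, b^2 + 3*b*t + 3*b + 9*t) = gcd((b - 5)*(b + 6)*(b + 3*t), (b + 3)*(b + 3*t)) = b + 3*t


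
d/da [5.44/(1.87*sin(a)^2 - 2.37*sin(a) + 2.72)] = (12.8928 - 20.3456*sin(a))*cos(a)/(1.87*sin(a)^2 - 2.37*sin(a) + 2.72)^2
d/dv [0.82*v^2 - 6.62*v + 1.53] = 1.64*v - 6.62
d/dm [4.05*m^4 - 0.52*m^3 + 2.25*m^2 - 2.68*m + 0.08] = 16.2*m^3 - 1.56*m^2 + 4.5*m - 2.68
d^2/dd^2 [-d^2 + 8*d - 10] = -2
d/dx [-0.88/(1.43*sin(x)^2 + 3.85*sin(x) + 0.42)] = (2.5168*sin(x) + 3.388)*cos(x)/(1.43*sin(x)^2 + 3.85*sin(x) + 0.42)^2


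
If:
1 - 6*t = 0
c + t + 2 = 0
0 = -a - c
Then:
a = 13/6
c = -13/6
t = 1/6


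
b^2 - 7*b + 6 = (b - 6)*(b - 1)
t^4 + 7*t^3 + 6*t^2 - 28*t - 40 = (t - 2)*(t + 2)^2*(t + 5)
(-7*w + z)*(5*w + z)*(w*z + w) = -35*w^3*z - 35*w^3 - 2*w^2*z^2 - 2*w^2*z + w*z^3 + w*z^2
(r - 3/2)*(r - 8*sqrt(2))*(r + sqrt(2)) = r^3 - 7*sqrt(2)*r^2 - 3*r^2/2 - 16*r + 21*sqrt(2)*r/2 + 24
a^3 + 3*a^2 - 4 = (a - 1)*(a + 2)^2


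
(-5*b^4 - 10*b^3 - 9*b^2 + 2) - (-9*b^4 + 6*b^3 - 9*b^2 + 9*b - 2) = 4*b^4 - 16*b^3 - 9*b + 4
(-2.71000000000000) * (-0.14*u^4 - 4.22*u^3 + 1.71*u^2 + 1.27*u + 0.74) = 0.3794*u^4 + 11.4362*u^3 - 4.6341*u^2 - 3.4417*u - 2.0054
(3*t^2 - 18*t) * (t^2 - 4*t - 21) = 3*t^4 - 30*t^3 + 9*t^2 + 378*t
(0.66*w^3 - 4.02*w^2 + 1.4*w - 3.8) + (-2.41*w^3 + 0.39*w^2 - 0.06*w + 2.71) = -1.75*w^3 - 3.63*w^2 + 1.34*w - 1.09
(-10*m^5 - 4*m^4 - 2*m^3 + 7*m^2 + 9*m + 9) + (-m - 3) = -10*m^5 - 4*m^4 - 2*m^3 + 7*m^2 + 8*m + 6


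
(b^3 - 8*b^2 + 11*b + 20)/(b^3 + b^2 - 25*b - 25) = (b - 4)/(b + 5)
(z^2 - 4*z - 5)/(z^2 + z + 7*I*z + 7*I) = (z - 5)/(z + 7*I)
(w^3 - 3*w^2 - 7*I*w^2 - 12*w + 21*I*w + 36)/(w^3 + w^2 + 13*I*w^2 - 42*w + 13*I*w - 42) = (w^3 + w^2*(-3 - 7*I) + w*(-12 + 21*I) + 36)/(w^3 + w^2*(1 + 13*I) + w*(-42 + 13*I) - 42)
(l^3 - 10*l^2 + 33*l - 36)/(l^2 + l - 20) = (l^2 - 6*l + 9)/(l + 5)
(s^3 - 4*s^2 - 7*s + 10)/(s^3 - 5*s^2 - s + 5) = (s + 2)/(s + 1)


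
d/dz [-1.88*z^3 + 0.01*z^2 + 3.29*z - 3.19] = -5.64*z^2 + 0.02*z + 3.29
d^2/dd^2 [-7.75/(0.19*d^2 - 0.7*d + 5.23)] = (0.55955*d^2 - 2.0615*d - 7.75*(0.38*d - 0.7)*(0.76*d - 1.4) + 15.40235)/(0.19*d^2 - 0.7*d + 5.23)^3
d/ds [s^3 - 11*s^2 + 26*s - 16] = 3*s^2 - 22*s + 26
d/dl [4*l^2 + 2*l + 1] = 8*l + 2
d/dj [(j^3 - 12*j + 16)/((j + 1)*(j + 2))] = (j^4 + 6*j^3 + 18*j^2 - 32*j - 72)/(j^4 + 6*j^3 + 13*j^2 + 12*j + 4)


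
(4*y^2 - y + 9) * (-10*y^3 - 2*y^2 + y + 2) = -40*y^5 + 2*y^4 - 84*y^3 - 11*y^2 + 7*y + 18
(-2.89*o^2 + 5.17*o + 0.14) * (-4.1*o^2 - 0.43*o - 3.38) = 11.849*o^4 - 19.9543*o^3 + 6.9711*o^2 - 17.5348*o - 0.4732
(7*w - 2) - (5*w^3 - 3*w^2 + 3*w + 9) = -5*w^3 + 3*w^2 + 4*w - 11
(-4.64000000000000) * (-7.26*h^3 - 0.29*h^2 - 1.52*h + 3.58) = 33.6864*h^3 + 1.3456*h^2 + 7.0528*h - 16.6112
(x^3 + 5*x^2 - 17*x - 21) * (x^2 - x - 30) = x^5 + 4*x^4 - 52*x^3 - 154*x^2 + 531*x + 630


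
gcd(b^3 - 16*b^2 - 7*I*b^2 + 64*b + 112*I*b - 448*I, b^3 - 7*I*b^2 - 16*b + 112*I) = b - 7*I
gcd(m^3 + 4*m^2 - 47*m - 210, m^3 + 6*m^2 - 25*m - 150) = m^2 + 11*m + 30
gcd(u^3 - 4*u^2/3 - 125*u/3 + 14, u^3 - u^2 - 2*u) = 1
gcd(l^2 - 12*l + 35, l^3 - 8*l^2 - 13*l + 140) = l^2 - 12*l + 35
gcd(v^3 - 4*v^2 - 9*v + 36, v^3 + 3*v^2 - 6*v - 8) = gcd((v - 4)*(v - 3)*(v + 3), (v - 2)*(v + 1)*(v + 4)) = 1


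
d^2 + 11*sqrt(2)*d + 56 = (d + 4*sqrt(2))*(d + 7*sqrt(2))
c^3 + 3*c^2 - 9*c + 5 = (c - 1)^2*(c + 5)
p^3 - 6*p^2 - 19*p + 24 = (p - 8)*(p - 1)*(p + 3)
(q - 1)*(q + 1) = q^2 - 1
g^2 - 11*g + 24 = (g - 8)*(g - 3)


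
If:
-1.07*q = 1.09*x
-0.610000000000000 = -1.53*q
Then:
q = 0.40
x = -0.39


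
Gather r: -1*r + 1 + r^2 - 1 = r^2 - r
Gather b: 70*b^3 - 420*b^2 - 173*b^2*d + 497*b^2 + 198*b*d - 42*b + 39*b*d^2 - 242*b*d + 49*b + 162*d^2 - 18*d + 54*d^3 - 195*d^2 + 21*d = 70*b^3 + b^2*(77 - 173*d) + b*(39*d^2 - 44*d + 7) + 54*d^3 - 33*d^2 + 3*d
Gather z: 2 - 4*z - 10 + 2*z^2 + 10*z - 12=2*z^2 + 6*z - 20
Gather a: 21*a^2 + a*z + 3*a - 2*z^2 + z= 21*a^2 + a*(z + 3) - 2*z^2 + z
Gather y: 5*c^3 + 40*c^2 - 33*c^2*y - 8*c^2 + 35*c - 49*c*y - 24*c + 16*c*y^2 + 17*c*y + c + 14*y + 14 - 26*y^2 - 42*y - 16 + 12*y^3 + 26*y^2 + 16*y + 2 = 5*c^3 + 32*c^2 + 16*c*y^2 + 12*c + 12*y^3 + y*(-33*c^2 - 32*c - 12)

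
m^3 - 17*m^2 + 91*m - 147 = (m - 7)^2*(m - 3)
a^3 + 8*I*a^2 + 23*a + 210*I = (a - 5*I)*(a + 6*I)*(a + 7*I)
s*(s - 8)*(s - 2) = s^3 - 10*s^2 + 16*s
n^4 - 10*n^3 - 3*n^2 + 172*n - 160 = (n - 8)*(n - 5)*(n - 1)*(n + 4)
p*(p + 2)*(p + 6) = p^3 + 8*p^2 + 12*p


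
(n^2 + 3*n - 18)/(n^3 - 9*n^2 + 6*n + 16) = (n^2 + 3*n - 18)/(n^3 - 9*n^2 + 6*n + 16)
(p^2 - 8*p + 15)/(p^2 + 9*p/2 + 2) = 2*(p^2 - 8*p + 15)/(2*p^2 + 9*p + 4)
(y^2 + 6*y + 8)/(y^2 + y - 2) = (y + 4)/(y - 1)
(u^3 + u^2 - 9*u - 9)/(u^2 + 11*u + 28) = (u^3 + u^2 - 9*u - 9)/(u^2 + 11*u + 28)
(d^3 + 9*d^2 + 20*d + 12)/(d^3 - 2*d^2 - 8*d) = (d^2 + 7*d + 6)/(d*(d - 4))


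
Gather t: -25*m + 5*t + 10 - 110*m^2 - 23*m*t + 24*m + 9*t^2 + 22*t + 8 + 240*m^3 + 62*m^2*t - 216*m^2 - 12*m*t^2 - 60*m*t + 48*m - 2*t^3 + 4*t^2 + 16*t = 240*m^3 - 326*m^2 + 47*m - 2*t^3 + t^2*(13 - 12*m) + t*(62*m^2 - 83*m + 43) + 18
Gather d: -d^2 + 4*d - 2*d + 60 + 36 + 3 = -d^2 + 2*d + 99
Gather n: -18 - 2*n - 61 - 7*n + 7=-9*n - 72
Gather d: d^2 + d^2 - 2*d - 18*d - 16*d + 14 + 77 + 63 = 2*d^2 - 36*d + 154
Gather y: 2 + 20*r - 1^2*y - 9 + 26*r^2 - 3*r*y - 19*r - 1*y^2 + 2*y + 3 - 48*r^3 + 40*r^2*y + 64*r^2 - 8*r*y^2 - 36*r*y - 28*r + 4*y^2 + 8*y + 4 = -48*r^3 + 90*r^2 - 27*r + y^2*(3 - 8*r) + y*(40*r^2 - 39*r + 9)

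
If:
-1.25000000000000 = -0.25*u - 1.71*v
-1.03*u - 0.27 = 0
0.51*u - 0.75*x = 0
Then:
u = -0.26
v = 0.77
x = -0.18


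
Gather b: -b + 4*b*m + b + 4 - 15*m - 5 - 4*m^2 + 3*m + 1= 4*b*m - 4*m^2 - 12*m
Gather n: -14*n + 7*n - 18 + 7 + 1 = -7*n - 10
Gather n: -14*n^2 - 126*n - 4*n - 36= -14*n^2 - 130*n - 36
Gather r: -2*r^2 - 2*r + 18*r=-2*r^2 + 16*r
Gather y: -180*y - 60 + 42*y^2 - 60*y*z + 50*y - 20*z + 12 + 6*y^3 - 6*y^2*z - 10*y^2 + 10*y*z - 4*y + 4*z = 6*y^3 + y^2*(32 - 6*z) + y*(-50*z - 134) - 16*z - 48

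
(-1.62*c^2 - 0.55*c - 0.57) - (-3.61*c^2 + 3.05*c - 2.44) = 1.99*c^2 - 3.6*c + 1.87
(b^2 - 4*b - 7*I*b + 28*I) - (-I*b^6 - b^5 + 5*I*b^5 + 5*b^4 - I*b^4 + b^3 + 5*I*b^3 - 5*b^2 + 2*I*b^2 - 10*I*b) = I*b^6 + b^5 - 5*I*b^5 - 5*b^4 + I*b^4 - b^3 - 5*I*b^3 + 6*b^2 - 2*I*b^2 - 4*b + 3*I*b + 28*I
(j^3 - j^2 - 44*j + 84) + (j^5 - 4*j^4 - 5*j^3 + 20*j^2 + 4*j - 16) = j^5 - 4*j^4 - 4*j^3 + 19*j^2 - 40*j + 68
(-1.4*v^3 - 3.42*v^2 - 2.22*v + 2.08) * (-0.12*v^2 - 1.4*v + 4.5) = 0.168*v^5 + 2.3704*v^4 - 1.2456*v^3 - 12.5316*v^2 - 12.902*v + 9.36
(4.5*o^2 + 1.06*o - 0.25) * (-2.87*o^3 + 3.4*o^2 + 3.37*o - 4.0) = -12.915*o^5 + 12.2578*o^4 + 19.4865*o^3 - 15.2778*o^2 - 5.0825*o + 1.0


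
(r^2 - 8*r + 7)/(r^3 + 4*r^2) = (r^2 - 8*r + 7)/(r^2*(r + 4))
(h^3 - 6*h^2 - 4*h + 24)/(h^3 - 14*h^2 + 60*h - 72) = (h + 2)/(h - 6)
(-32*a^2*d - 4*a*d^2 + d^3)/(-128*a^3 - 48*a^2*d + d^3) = d/(4*a + d)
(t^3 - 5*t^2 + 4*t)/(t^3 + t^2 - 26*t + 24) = t/(t + 6)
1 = 1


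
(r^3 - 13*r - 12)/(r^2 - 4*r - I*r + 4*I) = (r^2 + 4*r + 3)/(r - I)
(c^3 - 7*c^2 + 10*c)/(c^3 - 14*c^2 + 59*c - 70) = c/(c - 7)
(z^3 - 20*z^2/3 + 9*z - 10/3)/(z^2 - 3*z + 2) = (3*z^2 - 17*z + 10)/(3*(z - 2))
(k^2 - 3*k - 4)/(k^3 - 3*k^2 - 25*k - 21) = (k - 4)/(k^2 - 4*k - 21)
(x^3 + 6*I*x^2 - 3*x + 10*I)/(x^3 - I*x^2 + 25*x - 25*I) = (x + 2*I)/(x - 5*I)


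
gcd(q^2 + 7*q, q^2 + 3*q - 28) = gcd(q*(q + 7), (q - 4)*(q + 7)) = q + 7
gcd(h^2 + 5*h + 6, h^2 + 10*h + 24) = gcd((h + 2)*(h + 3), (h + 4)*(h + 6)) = 1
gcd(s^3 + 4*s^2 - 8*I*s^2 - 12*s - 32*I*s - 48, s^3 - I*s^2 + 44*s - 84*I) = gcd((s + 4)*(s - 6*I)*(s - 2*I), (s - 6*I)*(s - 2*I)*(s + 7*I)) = s^2 - 8*I*s - 12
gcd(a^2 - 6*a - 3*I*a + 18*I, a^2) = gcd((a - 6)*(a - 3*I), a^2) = 1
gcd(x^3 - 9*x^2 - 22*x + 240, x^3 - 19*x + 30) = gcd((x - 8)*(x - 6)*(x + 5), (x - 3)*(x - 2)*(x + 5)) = x + 5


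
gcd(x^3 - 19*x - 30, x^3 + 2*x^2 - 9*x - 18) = x^2 + 5*x + 6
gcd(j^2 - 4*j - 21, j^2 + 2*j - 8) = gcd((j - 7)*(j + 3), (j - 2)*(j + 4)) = 1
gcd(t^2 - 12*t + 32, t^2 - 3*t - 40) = t - 8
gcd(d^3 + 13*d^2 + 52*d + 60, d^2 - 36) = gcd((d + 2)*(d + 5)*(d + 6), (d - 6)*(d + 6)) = d + 6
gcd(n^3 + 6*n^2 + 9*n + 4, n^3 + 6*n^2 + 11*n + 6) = n + 1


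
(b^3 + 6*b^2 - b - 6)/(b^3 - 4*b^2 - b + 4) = (b + 6)/(b - 4)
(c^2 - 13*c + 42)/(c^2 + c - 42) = (c - 7)/(c + 7)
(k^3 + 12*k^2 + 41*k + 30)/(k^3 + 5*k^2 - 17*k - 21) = (k^2 + 11*k + 30)/(k^2 + 4*k - 21)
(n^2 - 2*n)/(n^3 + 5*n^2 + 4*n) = (n - 2)/(n^2 + 5*n + 4)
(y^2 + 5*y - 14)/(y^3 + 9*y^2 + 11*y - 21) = (y - 2)/(y^2 + 2*y - 3)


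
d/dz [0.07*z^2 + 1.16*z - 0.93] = 0.14*z + 1.16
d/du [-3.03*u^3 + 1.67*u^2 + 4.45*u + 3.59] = -9.09*u^2 + 3.34*u + 4.45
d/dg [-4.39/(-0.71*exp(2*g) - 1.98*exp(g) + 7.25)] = (-6.2338*exp(g) - 8.6922)*exp(g)/(0.71*exp(2*g) + 1.98*exp(g) - 7.25)^2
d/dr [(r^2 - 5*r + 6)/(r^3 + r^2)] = (-r^3 + 10*r^2 - 13*r - 12)/(r^3*(r^2 + 2*r + 1))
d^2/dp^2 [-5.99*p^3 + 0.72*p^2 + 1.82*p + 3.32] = 1.44 - 35.94*p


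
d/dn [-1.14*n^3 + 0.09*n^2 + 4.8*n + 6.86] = -3.42*n^2 + 0.18*n + 4.8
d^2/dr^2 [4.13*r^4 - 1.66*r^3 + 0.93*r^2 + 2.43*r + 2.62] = 49.56*r^2 - 9.96*r + 1.86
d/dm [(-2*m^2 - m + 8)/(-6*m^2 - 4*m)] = (m^2 + 48*m + 16)/(2*m^2*(9*m^2 + 12*m + 4))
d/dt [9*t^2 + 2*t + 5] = 18*t + 2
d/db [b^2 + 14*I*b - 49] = 2*b + 14*I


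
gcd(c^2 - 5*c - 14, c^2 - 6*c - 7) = c - 7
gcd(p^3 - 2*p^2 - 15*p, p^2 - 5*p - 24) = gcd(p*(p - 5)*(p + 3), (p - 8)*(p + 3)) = p + 3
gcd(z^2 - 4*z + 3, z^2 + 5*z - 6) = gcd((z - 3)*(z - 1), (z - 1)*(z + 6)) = z - 1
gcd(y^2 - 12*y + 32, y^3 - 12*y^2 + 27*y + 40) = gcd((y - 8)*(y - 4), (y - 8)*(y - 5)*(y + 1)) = y - 8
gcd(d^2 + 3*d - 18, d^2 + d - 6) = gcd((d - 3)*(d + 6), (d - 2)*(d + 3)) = 1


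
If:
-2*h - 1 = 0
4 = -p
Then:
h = -1/2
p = -4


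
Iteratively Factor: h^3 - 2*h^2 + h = (h)*(h^2 - 2*h + 1) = h*(h - 1)*(h - 1)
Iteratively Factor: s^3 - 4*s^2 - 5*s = (s + 1)*(s^2 - 5*s) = s*(s + 1)*(s - 5)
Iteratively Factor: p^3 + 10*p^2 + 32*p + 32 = (p + 2)*(p^2 + 8*p + 16) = (p + 2)*(p + 4)*(p + 4)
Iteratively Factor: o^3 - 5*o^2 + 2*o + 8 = (o - 2)*(o^2 - 3*o - 4) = (o - 2)*(o + 1)*(o - 4)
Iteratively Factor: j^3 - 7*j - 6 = (j + 1)*(j^2 - j - 6) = (j - 3)*(j + 1)*(j + 2)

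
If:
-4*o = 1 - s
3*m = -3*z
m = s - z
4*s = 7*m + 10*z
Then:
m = 0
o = -1/4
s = 0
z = 0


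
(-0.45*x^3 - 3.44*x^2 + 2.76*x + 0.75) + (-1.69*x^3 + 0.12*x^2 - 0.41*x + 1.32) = -2.14*x^3 - 3.32*x^2 + 2.35*x + 2.07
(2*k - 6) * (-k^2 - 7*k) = -2*k^3 - 8*k^2 + 42*k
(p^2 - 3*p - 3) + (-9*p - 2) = p^2 - 12*p - 5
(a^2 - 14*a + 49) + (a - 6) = a^2 - 13*a + 43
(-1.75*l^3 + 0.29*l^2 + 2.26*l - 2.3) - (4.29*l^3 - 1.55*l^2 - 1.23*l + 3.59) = -6.04*l^3 + 1.84*l^2 + 3.49*l - 5.89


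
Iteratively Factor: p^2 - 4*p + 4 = (p - 2)*(p - 2)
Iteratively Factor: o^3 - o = (o + 1)*(o^2 - o) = (o - 1)*(o + 1)*(o)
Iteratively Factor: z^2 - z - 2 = (z - 2)*(z + 1)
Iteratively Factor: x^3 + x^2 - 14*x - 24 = (x + 3)*(x^2 - 2*x - 8) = (x + 2)*(x + 3)*(x - 4)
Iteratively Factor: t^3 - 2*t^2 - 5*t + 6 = (t - 1)*(t^2 - t - 6) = (t - 3)*(t - 1)*(t + 2)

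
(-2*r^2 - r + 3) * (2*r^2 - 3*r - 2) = -4*r^4 + 4*r^3 + 13*r^2 - 7*r - 6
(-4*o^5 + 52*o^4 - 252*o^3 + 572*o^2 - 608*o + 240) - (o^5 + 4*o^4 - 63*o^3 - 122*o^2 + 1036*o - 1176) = -5*o^5 + 48*o^4 - 189*o^3 + 694*o^2 - 1644*o + 1416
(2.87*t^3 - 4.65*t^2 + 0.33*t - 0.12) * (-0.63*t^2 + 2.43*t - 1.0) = -1.8081*t^5 + 9.9036*t^4 - 14.3774*t^3 + 5.5275*t^2 - 0.6216*t + 0.12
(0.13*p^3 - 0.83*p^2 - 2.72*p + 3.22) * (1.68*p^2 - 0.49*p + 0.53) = 0.2184*p^5 - 1.4581*p^4 - 4.094*p^3 + 6.3025*p^2 - 3.0194*p + 1.7066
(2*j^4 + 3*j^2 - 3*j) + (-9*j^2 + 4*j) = 2*j^4 - 6*j^2 + j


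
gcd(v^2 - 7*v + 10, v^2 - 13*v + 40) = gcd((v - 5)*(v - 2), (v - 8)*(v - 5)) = v - 5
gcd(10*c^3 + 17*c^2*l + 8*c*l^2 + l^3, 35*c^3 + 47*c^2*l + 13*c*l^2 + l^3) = 5*c^2 + 6*c*l + l^2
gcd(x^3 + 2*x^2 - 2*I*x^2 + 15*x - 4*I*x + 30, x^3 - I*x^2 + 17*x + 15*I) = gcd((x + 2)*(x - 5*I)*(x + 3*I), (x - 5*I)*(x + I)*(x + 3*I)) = x^2 - 2*I*x + 15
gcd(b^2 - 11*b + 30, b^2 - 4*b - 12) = b - 6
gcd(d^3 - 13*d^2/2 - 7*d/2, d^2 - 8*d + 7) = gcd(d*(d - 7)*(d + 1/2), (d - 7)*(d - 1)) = d - 7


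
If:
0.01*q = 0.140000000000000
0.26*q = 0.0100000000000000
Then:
No Solution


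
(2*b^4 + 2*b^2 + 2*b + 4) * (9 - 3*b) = -6*b^5 + 18*b^4 - 6*b^3 + 12*b^2 + 6*b + 36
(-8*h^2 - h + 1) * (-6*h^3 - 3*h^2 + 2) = 48*h^5 + 30*h^4 - 3*h^3 - 19*h^2 - 2*h + 2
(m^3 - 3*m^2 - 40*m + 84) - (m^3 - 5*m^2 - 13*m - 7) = 2*m^2 - 27*m + 91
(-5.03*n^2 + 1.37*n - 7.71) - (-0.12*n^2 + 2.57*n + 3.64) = -4.91*n^2 - 1.2*n - 11.35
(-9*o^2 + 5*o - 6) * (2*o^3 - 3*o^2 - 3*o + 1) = -18*o^5 + 37*o^4 - 6*o^2 + 23*o - 6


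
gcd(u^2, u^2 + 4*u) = u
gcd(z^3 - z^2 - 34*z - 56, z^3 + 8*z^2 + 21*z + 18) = z + 2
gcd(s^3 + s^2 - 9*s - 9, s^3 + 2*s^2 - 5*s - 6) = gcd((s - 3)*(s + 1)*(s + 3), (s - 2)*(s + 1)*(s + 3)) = s^2 + 4*s + 3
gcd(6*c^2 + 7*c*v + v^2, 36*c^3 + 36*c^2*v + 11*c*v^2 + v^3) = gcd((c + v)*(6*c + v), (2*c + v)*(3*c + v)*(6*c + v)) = 6*c + v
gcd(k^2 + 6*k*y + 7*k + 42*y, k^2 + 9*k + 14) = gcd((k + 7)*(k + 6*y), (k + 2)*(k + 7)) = k + 7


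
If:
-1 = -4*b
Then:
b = 1/4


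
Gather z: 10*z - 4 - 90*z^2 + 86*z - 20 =-90*z^2 + 96*z - 24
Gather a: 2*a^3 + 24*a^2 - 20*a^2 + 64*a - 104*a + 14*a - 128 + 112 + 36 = 2*a^3 + 4*a^2 - 26*a + 20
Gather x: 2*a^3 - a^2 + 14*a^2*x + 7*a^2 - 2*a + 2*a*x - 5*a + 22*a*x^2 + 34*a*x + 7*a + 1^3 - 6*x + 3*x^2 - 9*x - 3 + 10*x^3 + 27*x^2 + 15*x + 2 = 2*a^3 + 6*a^2 + 10*x^3 + x^2*(22*a + 30) + x*(14*a^2 + 36*a)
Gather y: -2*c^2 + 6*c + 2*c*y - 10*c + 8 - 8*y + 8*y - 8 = -2*c^2 + 2*c*y - 4*c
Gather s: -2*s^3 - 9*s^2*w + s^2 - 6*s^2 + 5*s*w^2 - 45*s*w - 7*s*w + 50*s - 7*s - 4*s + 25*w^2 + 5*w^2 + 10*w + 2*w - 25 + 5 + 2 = -2*s^3 + s^2*(-9*w - 5) + s*(5*w^2 - 52*w + 39) + 30*w^2 + 12*w - 18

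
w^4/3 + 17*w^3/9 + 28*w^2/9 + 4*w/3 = w*(w/3 + 1)*(w + 2/3)*(w + 2)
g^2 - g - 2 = (g - 2)*(g + 1)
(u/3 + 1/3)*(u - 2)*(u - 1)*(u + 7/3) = u^4/3 + u^3/9 - 17*u^2/9 - u/9 + 14/9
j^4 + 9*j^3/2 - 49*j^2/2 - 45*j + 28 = (j - 4)*(j - 1/2)*(j + 2)*(j + 7)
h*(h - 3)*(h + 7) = h^3 + 4*h^2 - 21*h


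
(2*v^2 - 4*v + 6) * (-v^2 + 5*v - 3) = -2*v^4 + 14*v^3 - 32*v^2 + 42*v - 18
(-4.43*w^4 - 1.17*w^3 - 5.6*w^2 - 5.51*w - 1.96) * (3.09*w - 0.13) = -13.6887*w^5 - 3.0394*w^4 - 17.1519*w^3 - 16.2979*w^2 - 5.3401*w + 0.2548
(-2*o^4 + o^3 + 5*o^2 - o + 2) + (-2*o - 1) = -2*o^4 + o^3 + 5*o^2 - 3*o + 1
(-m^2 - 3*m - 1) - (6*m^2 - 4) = -7*m^2 - 3*m + 3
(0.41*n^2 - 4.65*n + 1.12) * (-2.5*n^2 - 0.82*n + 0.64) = -1.025*n^4 + 11.2888*n^3 + 1.2754*n^2 - 3.8944*n + 0.7168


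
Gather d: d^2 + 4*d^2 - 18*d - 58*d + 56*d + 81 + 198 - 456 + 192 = 5*d^2 - 20*d + 15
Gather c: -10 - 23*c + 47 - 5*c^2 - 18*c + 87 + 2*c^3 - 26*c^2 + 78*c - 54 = 2*c^3 - 31*c^2 + 37*c + 70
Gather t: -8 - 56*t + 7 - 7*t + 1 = -63*t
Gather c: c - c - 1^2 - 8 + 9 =0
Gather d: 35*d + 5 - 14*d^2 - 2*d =-14*d^2 + 33*d + 5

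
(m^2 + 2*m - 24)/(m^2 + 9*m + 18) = (m - 4)/(m + 3)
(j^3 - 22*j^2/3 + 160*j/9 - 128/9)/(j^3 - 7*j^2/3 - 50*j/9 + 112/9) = (3*j - 8)/(3*j + 7)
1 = 1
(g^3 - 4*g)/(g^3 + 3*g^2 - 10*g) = (g + 2)/(g + 5)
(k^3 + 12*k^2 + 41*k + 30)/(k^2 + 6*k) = k + 6 + 5/k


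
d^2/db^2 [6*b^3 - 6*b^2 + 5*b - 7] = 36*b - 12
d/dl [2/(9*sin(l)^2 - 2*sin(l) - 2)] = 4*(1 - 9*sin(l))*cos(l)/(-9*sin(l)^2 + 2*sin(l) + 2)^2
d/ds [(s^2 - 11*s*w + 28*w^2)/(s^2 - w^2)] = w*(11*s^2 - 58*s*w + 11*w^2)/(s^4 - 2*s^2*w^2 + w^4)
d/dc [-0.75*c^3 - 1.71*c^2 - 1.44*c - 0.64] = -2.25*c^2 - 3.42*c - 1.44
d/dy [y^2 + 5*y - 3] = 2*y + 5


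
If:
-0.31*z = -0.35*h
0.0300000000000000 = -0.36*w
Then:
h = 0.885714285714286*z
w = -0.08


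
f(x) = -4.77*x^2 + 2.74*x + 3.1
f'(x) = 2.74 - 9.54*x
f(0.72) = 2.60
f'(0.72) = -4.13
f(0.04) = 3.20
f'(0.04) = 2.36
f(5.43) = -122.66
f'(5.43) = -49.06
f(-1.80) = -17.29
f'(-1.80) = 19.91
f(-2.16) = -25.07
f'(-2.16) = 23.35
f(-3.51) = -65.28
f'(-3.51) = 36.23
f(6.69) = -192.06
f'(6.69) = -61.08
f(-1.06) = -5.16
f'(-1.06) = 12.85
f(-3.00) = -48.05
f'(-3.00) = 31.36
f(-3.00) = -48.05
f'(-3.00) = 31.36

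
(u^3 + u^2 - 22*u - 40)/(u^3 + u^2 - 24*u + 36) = (u^3 + u^2 - 22*u - 40)/(u^3 + u^2 - 24*u + 36)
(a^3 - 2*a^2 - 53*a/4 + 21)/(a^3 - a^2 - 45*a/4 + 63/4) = (a - 4)/(a - 3)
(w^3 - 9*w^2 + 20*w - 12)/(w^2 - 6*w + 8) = (w^2 - 7*w + 6)/(w - 4)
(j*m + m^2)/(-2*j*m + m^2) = (-j - m)/(2*j - m)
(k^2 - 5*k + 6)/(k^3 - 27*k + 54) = (k - 2)/(k^2 + 3*k - 18)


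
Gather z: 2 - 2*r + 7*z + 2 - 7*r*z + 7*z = -2*r + z*(14 - 7*r) + 4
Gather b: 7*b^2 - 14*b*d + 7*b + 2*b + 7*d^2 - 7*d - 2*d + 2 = 7*b^2 + b*(9 - 14*d) + 7*d^2 - 9*d + 2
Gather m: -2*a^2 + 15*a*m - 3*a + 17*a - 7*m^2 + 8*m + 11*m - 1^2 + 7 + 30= -2*a^2 + 14*a - 7*m^2 + m*(15*a + 19) + 36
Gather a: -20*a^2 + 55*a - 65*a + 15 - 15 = -20*a^2 - 10*a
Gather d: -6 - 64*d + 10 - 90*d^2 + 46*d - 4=-90*d^2 - 18*d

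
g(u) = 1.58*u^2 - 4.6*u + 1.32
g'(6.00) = 14.36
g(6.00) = 30.60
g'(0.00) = -4.60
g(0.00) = 1.32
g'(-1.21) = -8.42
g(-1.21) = 9.20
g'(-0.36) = -5.74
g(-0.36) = 3.18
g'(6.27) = 15.21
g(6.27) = 34.59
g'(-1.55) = -9.50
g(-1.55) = 12.25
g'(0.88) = -1.82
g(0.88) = -1.50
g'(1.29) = -0.52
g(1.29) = -1.98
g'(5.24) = 11.96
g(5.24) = 20.60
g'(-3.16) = -14.59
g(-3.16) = 31.63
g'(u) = 3.16*u - 4.6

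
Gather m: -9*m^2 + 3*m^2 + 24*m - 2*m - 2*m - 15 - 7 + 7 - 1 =-6*m^2 + 20*m - 16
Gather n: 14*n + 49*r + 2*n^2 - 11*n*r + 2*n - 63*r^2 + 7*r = 2*n^2 + n*(16 - 11*r) - 63*r^2 + 56*r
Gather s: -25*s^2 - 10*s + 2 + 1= -25*s^2 - 10*s + 3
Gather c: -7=-7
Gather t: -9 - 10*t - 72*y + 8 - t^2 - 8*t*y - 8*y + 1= -t^2 + t*(-8*y - 10) - 80*y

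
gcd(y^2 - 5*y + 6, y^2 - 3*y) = y - 3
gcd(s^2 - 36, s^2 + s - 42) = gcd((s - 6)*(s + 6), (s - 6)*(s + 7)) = s - 6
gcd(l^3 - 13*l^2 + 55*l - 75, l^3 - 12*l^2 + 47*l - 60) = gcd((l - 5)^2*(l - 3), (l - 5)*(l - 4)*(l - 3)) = l^2 - 8*l + 15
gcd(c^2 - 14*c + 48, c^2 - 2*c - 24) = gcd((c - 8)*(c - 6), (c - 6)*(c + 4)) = c - 6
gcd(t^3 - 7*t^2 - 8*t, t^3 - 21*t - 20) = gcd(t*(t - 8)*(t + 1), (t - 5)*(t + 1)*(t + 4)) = t + 1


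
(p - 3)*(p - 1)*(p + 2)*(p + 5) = p^4 + 3*p^3 - 15*p^2 - 19*p + 30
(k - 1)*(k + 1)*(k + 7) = k^3 + 7*k^2 - k - 7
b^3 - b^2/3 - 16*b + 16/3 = (b - 4)*(b - 1/3)*(b + 4)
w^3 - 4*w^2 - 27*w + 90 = (w - 6)*(w - 3)*(w + 5)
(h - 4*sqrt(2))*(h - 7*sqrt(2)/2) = h^2 - 15*sqrt(2)*h/2 + 28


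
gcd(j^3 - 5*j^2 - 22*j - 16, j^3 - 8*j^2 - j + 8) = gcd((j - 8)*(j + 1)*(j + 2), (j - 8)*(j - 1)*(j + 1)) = j^2 - 7*j - 8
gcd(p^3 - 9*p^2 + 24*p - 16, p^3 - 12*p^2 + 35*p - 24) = p - 1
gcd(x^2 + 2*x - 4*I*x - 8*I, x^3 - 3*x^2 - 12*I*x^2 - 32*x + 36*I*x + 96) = x - 4*I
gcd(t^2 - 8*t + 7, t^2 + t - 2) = t - 1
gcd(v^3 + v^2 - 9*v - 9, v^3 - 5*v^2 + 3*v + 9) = v^2 - 2*v - 3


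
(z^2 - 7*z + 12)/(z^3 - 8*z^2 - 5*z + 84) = (z - 3)/(z^2 - 4*z - 21)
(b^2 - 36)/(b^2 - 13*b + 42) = (b + 6)/(b - 7)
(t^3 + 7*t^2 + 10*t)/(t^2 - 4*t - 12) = t*(t + 5)/(t - 6)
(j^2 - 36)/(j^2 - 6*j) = (j + 6)/j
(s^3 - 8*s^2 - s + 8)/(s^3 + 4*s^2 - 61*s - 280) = (s^2 - 1)/(s^2 + 12*s + 35)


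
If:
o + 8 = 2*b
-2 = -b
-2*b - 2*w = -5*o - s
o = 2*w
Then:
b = 2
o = -4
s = 20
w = -2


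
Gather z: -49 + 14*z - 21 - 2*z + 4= 12*z - 66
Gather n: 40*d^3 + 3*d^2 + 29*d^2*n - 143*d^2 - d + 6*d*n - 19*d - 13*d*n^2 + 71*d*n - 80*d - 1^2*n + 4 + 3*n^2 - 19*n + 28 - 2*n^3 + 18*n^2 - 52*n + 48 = 40*d^3 - 140*d^2 - 100*d - 2*n^3 + n^2*(21 - 13*d) + n*(29*d^2 + 77*d - 72) + 80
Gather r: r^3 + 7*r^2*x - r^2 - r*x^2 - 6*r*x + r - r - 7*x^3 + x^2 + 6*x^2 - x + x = r^3 + r^2*(7*x - 1) + r*(-x^2 - 6*x) - 7*x^3 + 7*x^2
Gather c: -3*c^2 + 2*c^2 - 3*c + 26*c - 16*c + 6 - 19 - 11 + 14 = -c^2 + 7*c - 10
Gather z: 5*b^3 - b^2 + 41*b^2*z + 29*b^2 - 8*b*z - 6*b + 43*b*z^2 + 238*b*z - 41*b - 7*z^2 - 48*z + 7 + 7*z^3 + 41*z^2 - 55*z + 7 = 5*b^3 + 28*b^2 - 47*b + 7*z^3 + z^2*(43*b + 34) + z*(41*b^2 + 230*b - 103) + 14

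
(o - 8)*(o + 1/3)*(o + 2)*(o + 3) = o^4 - 8*o^3/3 - 35*o^2 - 178*o/3 - 16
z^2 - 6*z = z*(z - 6)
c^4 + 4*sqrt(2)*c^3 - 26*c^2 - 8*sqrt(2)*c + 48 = (c - 2*sqrt(2))*(c - sqrt(2))*(c + sqrt(2))*(c + 6*sqrt(2))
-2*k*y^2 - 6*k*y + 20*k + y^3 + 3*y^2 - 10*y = (-2*k + y)*(y - 2)*(y + 5)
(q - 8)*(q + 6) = q^2 - 2*q - 48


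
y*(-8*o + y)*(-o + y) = 8*o^2*y - 9*o*y^2 + y^3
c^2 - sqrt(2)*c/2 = c*(c - sqrt(2)/2)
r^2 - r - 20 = (r - 5)*(r + 4)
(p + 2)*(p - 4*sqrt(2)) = p^2 - 4*sqrt(2)*p + 2*p - 8*sqrt(2)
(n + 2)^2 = n^2 + 4*n + 4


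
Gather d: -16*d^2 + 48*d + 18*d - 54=-16*d^2 + 66*d - 54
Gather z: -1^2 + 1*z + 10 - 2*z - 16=-z - 7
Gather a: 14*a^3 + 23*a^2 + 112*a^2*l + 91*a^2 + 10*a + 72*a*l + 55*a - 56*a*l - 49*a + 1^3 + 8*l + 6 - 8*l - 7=14*a^3 + a^2*(112*l + 114) + a*(16*l + 16)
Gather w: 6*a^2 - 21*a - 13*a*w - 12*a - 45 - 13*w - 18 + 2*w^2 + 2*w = 6*a^2 - 33*a + 2*w^2 + w*(-13*a - 11) - 63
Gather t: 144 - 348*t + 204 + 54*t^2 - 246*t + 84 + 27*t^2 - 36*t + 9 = 81*t^2 - 630*t + 441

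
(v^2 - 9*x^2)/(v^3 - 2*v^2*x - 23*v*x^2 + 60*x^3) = (-v - 3*x)/(-v^2 - v*x + 20*x^2)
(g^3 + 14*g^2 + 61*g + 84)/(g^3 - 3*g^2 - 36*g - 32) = (g^2 + 10*g + 21)/(g^2 - 7*g - 8)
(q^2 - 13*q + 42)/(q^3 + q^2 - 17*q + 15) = (q^2 - 13*q + 42)/(q^3 + q^2 - 17*q + 15)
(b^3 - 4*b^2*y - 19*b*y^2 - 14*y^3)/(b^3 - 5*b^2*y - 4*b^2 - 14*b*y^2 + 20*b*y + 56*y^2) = (b + y)/(b - 4)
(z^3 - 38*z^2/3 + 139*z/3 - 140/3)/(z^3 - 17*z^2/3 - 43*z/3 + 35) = (z - 4)/(z + 3)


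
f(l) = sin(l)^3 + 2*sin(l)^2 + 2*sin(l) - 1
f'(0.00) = 2.00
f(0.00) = -1.00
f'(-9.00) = -0.78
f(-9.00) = -1.55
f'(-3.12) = -1.91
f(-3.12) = -1.04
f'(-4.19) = -3.85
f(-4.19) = 2.89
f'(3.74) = -0.58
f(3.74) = -1.67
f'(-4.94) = 1.97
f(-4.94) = 3.77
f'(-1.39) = 0.17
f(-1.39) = -1.98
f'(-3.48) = -3.45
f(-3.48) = -0.08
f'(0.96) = 4.18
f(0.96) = 2.53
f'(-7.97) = -0.11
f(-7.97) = -1.99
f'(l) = 3*sin(l)^2*cos(l) + 4*sin(l)*cos(l) + 2*cos(l)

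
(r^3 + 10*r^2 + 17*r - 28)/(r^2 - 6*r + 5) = (r^2 + 11*r + 28)/(r - 5)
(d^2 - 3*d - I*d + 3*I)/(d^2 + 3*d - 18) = (d - I)/(d + 6)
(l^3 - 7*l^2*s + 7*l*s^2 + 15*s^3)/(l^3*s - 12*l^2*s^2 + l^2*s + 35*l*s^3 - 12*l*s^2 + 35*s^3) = (-l^2 + 2*l*s + 3*s^2)/(s*(-l^2 + 7*l*s - l + 7*s))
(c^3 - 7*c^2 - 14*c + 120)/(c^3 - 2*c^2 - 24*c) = (c - 5)/c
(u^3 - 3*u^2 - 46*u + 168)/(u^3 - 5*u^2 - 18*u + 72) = (u^2 + 3*u - 28)/(u^2 + u - 12)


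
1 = 1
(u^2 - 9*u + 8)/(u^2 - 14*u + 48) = (u - 1)/(u - 6)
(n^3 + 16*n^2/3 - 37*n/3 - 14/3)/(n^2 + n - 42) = (3*n^2 - 5*n - 2)/(3*(n - 6))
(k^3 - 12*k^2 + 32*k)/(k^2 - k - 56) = k*(k - 4)/(k + 7)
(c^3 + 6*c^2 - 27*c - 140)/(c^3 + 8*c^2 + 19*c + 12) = (c^2 + 2*c - 35)/(c^2 + 4*c + 3)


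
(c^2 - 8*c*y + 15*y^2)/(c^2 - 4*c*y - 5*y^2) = (c - 3*y)/(c + y)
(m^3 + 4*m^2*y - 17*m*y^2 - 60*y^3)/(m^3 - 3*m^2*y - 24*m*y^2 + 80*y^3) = (-m - 3*y)/(-m + 4*y)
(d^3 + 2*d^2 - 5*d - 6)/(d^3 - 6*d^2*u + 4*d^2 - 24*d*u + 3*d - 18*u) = (2 - d)/(-d + 6*u)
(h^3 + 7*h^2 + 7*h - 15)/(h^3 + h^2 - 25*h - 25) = (h^2 + 2*h - 3)/(h^2 - 4*h - 5)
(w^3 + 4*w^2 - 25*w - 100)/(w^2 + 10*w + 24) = (w^2 - 25)/(w + 6)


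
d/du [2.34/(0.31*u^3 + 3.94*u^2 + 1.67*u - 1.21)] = (-2.1762*u^2 - 18.4392*u - 3.9078)/(0.31*u^3 + 3.94*u^2 + 1.67*u - 1.21)^2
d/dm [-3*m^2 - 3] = -6*m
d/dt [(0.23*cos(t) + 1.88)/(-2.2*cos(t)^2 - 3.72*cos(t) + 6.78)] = (0.506*sin(t)^2 - 8.272*cos(t) - 9.059)*sin(t)/(2.2*cos(t)^2 + 3.72*cos(t) - 6.78)^2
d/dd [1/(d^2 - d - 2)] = (1 - 2*d)/(-d^2 + d + 2)^2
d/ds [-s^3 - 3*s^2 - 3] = 3*s*(-s - 2)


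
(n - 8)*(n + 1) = n^2 - 7*n - 8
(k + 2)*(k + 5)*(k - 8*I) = k^3 + 7*k^2 - 8*I*k^2 + 10*k - 56*I*k - 80*I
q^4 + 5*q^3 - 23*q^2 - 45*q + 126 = (q - 3)*(q - 2)*(q + 3)*(q + 7)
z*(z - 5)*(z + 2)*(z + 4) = z^4 + z^3 - 22*z^2 - 40*z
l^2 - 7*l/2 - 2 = (l - 4)*(l + 1/2)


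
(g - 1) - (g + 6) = -7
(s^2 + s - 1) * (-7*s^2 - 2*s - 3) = -7*s^4 - 9*s^3 + 2*s^2 - s + 3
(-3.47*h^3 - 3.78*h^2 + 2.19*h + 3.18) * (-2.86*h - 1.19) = 9.9242*h^4 + 14.9401*h^3 - 1.7652*h^2 - 11.7009*h - 3.7842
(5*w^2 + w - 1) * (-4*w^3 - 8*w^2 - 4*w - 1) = -20*w^5 - 44*w^4 - 24*w^3 - w^2 + 3*w + 1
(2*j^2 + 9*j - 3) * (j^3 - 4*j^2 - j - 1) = 2*j^5 + j^4 - 41*j^3 + j^2 - 6*j + 3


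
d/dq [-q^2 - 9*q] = -2*q - 9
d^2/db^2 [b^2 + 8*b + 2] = 2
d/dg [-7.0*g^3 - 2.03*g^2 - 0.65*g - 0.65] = -21.0*g^2 - 4.06*g - 0.65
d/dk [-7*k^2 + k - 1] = 1 - 14*k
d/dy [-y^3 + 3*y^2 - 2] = 3*y*(2 - y)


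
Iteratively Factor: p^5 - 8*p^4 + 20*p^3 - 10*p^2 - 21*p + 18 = (p - 1)*(p^4 - 7*p^3 + 13*p^2 + 3*p - 18) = (p - 3)*(p - 1)*(p^3 - 4*p^2 + p + 6) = (p - 3)*(p - 2)*(p - 1)*(p^2 - 2*p - 3) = (p - 3)^2*(p - 2)*(p - 1)*(p + 1)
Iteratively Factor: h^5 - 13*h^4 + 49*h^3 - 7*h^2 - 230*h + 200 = (h - 5)*(h^4 - 8*h^3 + 9*h^2 + 38*h - 40) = (h - 5)*(h - 1)*(h^3 - 7*h^2 + 2*h + 40) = (h - 5)*(h - 4)*(h - 1)*(h^2 - 3*h - 10) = (h - 5)^2*(h - 4)*(h - 1)*(h + 2)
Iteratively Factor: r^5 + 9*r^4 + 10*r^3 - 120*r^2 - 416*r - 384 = (r - 4)*(r^4 + 13*r^3 + 62*r^2 + 128*r + 96) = (r - 4)*(r + 2)*(r^3 + 11*r^2 + 40*r + 48) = (r - 4)*(r + 2)*(r + 3)*(r^2 + 8*r + 16) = (r - 4)*(r + 2)*(r + 3)*(r + 4)*(r + 4)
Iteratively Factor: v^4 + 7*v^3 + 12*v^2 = (v + 4)*(v^3 + 3*v^2) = v*(v + 4)*(v^2 + 3*v) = v^2*(v + 4)*(v + 3)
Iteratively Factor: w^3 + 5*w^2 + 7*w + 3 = (w + 1)*(w^2 + 4*w + 3) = (w + 1)^2*(w + 3)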